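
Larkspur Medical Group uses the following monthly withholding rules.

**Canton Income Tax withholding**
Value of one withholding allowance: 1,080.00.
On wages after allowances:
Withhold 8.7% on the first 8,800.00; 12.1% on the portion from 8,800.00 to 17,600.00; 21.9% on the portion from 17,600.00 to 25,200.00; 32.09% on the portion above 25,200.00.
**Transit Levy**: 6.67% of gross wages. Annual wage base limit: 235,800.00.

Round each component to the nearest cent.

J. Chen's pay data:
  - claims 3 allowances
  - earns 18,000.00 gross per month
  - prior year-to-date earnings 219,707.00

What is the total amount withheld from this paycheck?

Canton Income Tax: taxable = 18,000.00 − 3×1,080.00 = 14,760.00
  765.60 + 12.1% × (14,760.00 − 8,800.00) = 765.60 + 12.1% × 5,960.00 = 1,486.76
Transit Levy: cap 235,800.00 − YTD 219,707.00 = 16,093.00 subject; 6.67% × 16,093.00 = 1,073.40
Total: 1,486.76 + 1,073.40 = 2,560.16

2,560.16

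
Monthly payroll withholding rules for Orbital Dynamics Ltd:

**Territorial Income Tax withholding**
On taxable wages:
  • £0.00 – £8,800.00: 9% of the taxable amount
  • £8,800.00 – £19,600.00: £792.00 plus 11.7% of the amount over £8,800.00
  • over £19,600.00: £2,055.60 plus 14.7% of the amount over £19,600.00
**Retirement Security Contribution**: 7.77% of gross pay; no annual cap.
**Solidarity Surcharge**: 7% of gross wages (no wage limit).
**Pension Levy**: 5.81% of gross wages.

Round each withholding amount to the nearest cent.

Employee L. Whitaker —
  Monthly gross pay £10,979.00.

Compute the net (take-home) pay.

£7,672.58

Territorial Income Tax: taxable = £10,979.00
  £792.00 + 11.7% × (£10,979.00 − £8,800.00) = £792.00 + 11.7% × £2,179.00 = £1,046.94
Retirement Security Contribution: 7.77% × £10,979.00 = £853.07
Solidarity Surcharge: 7% × £10,979.00 = £768.53
Pension Levy: 5.81% × £10,979.00 = £637.88
Total withheld: £1,046.94 + £853.07 + £768.53 + £637.88 = £3,306.42
Net pay: £10,979.00 − £3,306.42 = £7,672.58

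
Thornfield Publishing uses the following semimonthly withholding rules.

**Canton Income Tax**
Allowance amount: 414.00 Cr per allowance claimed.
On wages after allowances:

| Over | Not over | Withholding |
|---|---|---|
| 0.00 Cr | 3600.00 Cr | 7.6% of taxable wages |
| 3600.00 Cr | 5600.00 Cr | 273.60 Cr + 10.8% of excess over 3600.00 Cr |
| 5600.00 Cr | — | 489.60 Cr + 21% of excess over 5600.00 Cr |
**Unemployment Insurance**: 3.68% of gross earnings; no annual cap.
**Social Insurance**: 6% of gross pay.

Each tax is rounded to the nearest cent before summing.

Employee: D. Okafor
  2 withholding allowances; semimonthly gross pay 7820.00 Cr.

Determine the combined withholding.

Canton Income Tax: taxable = 7820.00 Cr − 2×414.00 Cr = 6992.00 Cr
  489.60 Cr + 21% × (6992.00 Cr − 5600.00 Cr) = 489.60 Cr + 21% × 1392.00 Cr = 781.92 Cr
Unemployment Insurance: 3.68% × 7820.00 Cr = 287.78 Cr
Social Insurance: 6% × 7820.00 Cr = 469.20 Cr
Total: 781.92 Cr + 287.78 Cr + 469.20 Cr = 1538.90 Cr

1538.90 Cr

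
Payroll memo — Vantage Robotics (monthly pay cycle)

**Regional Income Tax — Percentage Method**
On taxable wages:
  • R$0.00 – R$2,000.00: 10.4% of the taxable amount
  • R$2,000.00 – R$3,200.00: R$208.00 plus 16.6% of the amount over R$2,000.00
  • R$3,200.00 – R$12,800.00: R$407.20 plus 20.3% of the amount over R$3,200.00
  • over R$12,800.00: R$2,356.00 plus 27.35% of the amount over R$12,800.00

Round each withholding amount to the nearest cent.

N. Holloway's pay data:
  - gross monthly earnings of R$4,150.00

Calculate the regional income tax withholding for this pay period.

R$600.05

Regional Income Tax: taxable = R$4,150.00
  R$407.20 + 20.3% × (R$4,150.00 − R$3,200.00) = R$407.20 + 20.3% × R$950.00 = R$600.05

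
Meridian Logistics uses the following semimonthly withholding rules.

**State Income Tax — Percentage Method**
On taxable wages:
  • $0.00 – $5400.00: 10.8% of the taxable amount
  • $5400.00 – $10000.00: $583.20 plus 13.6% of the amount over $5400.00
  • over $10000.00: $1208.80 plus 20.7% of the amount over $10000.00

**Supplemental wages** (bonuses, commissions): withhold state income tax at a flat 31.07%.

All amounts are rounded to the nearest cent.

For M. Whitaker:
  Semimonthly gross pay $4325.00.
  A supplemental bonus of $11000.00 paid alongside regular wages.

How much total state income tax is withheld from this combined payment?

$3884.80

State Income Tax: taxable = $4325.00
  10.8% × $4325.00 = $467.10
Supplemental (31.07% flat on bonus): 31.07% × $11000.00 = $3417.70
Total state income tax: $467.10 + $3417.70 = $3884.80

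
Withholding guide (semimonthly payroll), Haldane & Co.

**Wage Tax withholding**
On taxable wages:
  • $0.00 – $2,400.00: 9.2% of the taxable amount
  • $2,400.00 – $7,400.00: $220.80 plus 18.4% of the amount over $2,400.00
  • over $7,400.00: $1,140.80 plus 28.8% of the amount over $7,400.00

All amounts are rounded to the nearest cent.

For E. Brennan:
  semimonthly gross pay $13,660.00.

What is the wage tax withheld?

Wage Tax: taxable = $13,660.00
  $1,140.80 + 28.8% × ($13,660.00 − $7,400.00) = $1,140.80 + 28.8% × $6,260.00 = $2,943.68

$2,943.68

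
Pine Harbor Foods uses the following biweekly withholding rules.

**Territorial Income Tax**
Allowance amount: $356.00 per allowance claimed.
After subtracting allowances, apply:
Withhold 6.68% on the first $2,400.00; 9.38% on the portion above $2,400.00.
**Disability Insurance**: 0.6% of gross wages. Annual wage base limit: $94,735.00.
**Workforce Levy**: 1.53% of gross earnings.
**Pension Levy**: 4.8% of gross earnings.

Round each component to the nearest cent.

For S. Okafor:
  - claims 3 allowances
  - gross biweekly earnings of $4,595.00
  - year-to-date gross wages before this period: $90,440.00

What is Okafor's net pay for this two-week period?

Territorial Income Tax: taxable = $4,595.00 − 3×$356.00 = $3,527.00
  $160.32 + 9.38% × ($3,527.00 − $2,400.00) = $160.32 + 9.38% × $1,127.00 = $266.03
Disability Insurance: cap $94,735.00 − YTD $90,440.00 = $4,295.00 subject; 0.6% × $4,295.00 = $25.77
Workforce Levy: 1.53% × $4,595.00 = $70.30
Pension Levy: 4.8% × $4,595.00 = $220.56
Total withheld: $266.03 + $25.77 + $70.30 + $220.56 = $582.66
Net pay: $4,595.00 − $582.66 = $4,012.34

$4,012.34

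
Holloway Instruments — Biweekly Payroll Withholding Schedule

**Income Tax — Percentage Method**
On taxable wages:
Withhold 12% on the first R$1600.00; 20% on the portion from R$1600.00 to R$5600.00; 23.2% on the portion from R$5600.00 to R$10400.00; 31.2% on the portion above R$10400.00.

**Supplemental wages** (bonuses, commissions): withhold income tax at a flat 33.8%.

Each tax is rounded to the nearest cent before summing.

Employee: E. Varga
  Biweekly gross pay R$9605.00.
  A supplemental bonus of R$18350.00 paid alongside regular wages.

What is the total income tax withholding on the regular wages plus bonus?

R$8123.46

Income Tax: taxable = R$9605.00
  R$992.00 + 23.2% × (R$9605.00 − R$5600.00) = R$992.00 + 23.2% × R$4005.00 = R$1921.16
Supplemental (33.8% flat on bonus): 33.8% × R$18350.00 = R$6202.30
Total income tax: R$1921.16 + R$6202.30 = R$8123.46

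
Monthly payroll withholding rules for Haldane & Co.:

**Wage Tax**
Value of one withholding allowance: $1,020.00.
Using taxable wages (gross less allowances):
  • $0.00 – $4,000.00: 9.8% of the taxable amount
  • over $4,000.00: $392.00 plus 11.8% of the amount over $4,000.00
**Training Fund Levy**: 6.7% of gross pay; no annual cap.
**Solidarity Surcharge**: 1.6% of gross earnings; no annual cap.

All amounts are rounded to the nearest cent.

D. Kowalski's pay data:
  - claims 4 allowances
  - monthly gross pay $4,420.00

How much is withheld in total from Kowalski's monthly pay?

Wage Tax: taxable = $4,420.00 − 4×$1,020.00 = $340.00
  9.8% × $340.00 = $33.32
Training Fund Levy: 6.7% × $4,420.00 = $296.14
Solidarity Surcharge: 1.6% × $4,420.00 = $70.72
Total: $33.32 + $296.14 + $70.72 = $400.18

$400.18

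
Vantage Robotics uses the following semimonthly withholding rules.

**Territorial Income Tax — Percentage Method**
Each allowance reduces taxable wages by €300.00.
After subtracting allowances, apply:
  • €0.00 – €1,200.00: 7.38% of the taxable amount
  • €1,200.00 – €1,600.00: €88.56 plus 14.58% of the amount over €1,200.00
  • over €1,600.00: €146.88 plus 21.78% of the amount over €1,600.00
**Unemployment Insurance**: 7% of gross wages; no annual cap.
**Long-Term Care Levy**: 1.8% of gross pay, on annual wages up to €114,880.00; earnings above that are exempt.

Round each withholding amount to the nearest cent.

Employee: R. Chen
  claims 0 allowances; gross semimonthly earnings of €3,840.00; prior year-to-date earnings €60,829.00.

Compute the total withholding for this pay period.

€972.67

Territorial Income Tax: taxable = €3,840.00
  €146.88 + 21.78% × (€3,840.00 − €1,600.00) = €146.88 + 21.78% × €2,240.00 = €634.75
Unemployment Insurance: 7% × €3,840.00 = €268.80
Long-Term Care Levy: 1.8% × €3,840.00 = €69.12
Total: €634.75 + €268.80 + €69.12 = €972.67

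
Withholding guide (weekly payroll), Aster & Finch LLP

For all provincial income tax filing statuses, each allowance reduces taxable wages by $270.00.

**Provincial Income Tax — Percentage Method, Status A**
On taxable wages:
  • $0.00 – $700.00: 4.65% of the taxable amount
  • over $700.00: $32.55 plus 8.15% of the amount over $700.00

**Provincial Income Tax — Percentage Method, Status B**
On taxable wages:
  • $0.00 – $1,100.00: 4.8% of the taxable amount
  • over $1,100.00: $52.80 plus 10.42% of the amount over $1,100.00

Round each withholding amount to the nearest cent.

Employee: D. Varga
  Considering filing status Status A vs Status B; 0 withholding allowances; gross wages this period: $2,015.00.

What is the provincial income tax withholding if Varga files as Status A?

$139.72

Provincial Income Tax (Status A): taxable = $2,015.00
  $32.55 + 8.15% × ($2,015.00 − $700.00) = $32.55 + 8.15% × $1,315.00 = $139.72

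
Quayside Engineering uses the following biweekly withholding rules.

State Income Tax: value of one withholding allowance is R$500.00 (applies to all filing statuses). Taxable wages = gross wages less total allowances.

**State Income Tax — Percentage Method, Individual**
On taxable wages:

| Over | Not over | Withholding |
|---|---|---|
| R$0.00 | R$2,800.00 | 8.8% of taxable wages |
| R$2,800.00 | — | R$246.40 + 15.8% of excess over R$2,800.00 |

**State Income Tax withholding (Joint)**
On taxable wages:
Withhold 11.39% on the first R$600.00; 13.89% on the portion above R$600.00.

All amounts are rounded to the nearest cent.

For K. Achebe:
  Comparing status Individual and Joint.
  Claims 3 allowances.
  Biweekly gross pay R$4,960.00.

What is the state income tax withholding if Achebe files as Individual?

State Income Tax (Individual): taxable = R$4,960.00 − 3×R$500.00 = R$3,460.00
  R$246.40 + 15.8% × (R$3,460.00 − R$2,800.00) = R$246.40 + 15.8% × R$660.00 = R$350.68

R$350.68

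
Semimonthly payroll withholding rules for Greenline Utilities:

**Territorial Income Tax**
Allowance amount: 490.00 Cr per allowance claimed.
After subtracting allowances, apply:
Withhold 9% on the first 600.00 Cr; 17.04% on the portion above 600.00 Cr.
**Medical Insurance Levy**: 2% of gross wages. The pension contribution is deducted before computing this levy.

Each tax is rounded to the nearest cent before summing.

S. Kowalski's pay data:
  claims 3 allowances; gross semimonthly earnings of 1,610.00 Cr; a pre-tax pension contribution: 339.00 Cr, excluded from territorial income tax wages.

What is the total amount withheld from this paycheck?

25.42 Cr

Territorial Income Tax: taxable = 1,610.00 Cr − 339.00 Cr − 3×490.00 Cr = -199.00 Cr
  Taxable ≤ 0 → 0.00 Cr
Medical Insurance Levy: 2% × 1,271.00 Cr = 25.42 Cr
Total: 0.00 Cr + 25.42 Cr = 25.42 Cr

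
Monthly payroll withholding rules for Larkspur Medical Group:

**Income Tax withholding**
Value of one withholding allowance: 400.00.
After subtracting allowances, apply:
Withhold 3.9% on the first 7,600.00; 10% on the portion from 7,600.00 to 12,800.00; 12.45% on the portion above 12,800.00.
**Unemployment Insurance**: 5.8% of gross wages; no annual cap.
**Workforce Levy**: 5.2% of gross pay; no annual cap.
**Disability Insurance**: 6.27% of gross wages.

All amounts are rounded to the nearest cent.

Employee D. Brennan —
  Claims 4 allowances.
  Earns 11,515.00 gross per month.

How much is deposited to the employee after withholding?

Income Tax: taxable = 11,515.00 − 4×400.00 = 9,915.00
  296.40 + 10% × (9,915.00 − 7,600.00) = 296.40 + 10% × 2,315.00 = 527.90
Unemployment Insurance: 5.8% × 11,515.00 = 667.87
Workforce Levy: 5.2% × 11,515.00 = 598.78
Disability Insurance: 6.27% × 11,515.00 = 721.99
Total withheld: 527.90 + 667.87 + 598.78 + 721.99 = 2,516.54
Net pay: 11,515.00 − 2,516.54 = 8,998.46

8,998.46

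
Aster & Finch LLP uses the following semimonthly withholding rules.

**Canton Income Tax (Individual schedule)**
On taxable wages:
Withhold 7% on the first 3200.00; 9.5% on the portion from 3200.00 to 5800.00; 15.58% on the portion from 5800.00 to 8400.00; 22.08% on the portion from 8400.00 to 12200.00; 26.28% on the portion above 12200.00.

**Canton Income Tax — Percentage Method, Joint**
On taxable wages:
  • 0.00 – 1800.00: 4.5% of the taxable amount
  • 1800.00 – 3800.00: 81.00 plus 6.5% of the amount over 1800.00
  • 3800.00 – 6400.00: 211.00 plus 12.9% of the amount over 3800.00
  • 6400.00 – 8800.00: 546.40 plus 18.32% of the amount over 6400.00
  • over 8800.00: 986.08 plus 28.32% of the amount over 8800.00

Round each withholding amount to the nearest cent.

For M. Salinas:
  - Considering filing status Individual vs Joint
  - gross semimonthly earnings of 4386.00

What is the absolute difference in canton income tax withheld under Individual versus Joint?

50.08

Canton Income Tax (Individual): taxable = 4386.00
  224.00 + 9.5% × (4386.00 − 3200.00) = 224.00 + 9.5% × 1186.00 = 336.67
Canton Income Tax (Joint): taxable = 4386.00
  211.00 + 12.9% × (4386.00 − 3800.00) = 211.00 + 12.9% × 586.00 = 286.59
Difference: |336.67 − 286.59| = 50.08 (higher under Individual)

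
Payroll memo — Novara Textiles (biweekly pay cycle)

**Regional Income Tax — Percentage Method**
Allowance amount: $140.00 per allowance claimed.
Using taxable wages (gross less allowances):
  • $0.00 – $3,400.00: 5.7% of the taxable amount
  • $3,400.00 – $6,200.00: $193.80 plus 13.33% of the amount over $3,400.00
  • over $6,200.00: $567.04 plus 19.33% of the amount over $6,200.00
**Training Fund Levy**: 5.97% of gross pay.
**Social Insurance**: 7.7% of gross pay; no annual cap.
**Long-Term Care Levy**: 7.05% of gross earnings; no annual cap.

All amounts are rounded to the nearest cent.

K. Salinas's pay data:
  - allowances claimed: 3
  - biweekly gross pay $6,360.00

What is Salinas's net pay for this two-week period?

Regional Income Tax: taxable = $6,360.00 − 3×$140.00 = $5,940.00
  $193.80 + 13.33% × ($5,940.00 − $3,400.00) = $193.80 + 13.33% × $2,540.00 = $532.38
Training Fund Levy: 5.97% × $6,360.00 = $379.69
Social Insurance: 7.7% × $6,360.00 = $489.72
Long-Term Care Levy: 7.05% × $6,360.00 = $448.38
Total withheld: $532.38 + $379.69 + $489.72 + $448.38 = $1,850.17
Net pay: $6,360.00 − $1,850.17 = $4,509.83

$4,509.83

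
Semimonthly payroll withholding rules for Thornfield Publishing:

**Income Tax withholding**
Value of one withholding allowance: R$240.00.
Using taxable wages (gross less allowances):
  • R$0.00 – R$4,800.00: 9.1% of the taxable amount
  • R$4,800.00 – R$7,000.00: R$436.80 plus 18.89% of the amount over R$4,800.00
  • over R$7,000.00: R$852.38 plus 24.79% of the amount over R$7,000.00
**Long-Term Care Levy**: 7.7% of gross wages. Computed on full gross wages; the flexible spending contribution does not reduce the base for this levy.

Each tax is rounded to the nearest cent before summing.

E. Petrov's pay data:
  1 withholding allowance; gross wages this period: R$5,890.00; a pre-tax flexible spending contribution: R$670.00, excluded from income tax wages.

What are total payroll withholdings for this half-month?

R$924.33

Income Tax: taxable = R$5,890.00 − R$670.00 − 1×R$240.00 = R$4,980.00
  R$436.80 + 18.89% × (R$4,980.00 − R$4,800.00) = R$436.80 + 18.89% × R$180.00 = R$470.80
Long-Term Care Levy: 7.7% × R$5,890.00 = R$453.53
Total: R$470.80 + R$453.53 = R$924.33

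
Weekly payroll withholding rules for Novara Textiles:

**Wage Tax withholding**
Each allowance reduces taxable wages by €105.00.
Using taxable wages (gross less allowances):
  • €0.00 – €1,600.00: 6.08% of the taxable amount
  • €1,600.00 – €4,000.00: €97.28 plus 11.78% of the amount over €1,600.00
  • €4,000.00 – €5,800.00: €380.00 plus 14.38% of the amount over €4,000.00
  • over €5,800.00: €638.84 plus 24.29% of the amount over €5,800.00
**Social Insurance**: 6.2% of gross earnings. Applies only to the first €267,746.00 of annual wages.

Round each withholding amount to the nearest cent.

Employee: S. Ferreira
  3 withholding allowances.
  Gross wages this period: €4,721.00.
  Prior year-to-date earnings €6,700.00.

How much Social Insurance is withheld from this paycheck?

Social Insurance: 6.2% × €4,721.00 = €292.70

€292.70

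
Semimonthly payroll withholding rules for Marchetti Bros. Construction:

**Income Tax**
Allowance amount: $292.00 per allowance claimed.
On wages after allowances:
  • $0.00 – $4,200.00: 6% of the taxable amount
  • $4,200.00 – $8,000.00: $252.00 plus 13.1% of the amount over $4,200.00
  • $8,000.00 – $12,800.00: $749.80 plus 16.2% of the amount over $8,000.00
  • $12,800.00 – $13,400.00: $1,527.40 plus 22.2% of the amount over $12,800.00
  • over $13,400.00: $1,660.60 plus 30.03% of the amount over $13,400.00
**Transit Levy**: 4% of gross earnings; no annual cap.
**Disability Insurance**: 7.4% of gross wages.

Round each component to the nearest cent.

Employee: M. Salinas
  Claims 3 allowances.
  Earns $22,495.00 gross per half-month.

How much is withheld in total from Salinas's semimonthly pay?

$6,693.20

Income Tax: taxable = $22,495.00 − 3×$292.00 = $21,619.00
  $1,660.60 + 30.03% × ($21,619.00 − $13,400.00) = $1,660.60 + 30.03% × $8,219.00 = $4,128.77
Transit Levy: 4% × $22,495.00 = $899.80
Disability Insurance: 7.4% × $22,495.00 = $1,664.63
Total: $4,128.77 + $899.80 + $1,664.63 = $6,693.20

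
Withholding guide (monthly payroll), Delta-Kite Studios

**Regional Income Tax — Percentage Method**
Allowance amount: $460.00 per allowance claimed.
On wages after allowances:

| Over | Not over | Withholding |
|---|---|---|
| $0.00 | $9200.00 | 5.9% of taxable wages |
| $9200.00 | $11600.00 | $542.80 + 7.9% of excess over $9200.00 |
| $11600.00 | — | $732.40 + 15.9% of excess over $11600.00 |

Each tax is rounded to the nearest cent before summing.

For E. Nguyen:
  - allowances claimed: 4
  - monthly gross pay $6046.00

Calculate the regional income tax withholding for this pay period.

Regional Income Tax: taxable = $6046.00 − 4×$460.00 = $4206.00
  5.9% × $4206.00 = $248.15

$248.15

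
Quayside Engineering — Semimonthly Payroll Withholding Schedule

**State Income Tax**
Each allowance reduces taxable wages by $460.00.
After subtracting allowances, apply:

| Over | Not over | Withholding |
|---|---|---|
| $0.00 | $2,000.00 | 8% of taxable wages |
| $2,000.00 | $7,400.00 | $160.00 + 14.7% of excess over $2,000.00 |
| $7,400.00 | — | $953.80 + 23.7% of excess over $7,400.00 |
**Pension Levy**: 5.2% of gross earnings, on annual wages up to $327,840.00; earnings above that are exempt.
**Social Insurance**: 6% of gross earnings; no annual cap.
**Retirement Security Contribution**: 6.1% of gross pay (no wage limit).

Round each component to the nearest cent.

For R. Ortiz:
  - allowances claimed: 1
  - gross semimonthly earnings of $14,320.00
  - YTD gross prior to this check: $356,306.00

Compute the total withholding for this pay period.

$4,217.54

State Income Tax: taxable = $14,320.00 − 1×$460.00 = $13,860.00
  $953.80 + 23.7% × ($13,860.00 − $7,400.00) = $953.80 + 23.7% × $6,460.00 = $2,484.82
Pension Levy: YTD $356,306.00 ≥ cap $327,840.00 → $0.00
Social Insurance: 6% × $14,320.00 = $859.20
Retirement Security Contribution: 6.1% × $14,320.00 = $873.52
Total: $2,484.82 + $0.00 + $859.20 + $873.52 = $4,217.54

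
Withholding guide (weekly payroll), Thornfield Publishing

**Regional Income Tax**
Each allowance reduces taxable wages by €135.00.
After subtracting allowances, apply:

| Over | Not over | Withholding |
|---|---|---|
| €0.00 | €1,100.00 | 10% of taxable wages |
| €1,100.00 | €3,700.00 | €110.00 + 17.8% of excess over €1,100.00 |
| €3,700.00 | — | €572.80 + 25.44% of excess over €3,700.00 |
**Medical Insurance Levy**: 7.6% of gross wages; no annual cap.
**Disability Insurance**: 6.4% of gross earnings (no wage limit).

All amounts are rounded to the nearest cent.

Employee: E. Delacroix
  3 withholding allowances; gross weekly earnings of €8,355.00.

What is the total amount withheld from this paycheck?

€2,823.70

Regional Income Tax: taxable = €8,355.00 − 3×€135.00 = €7,950.00
  €572.80 + 25.44% × (€7,950.00 − €3,700.00) = €572.80 + 25.44% × €4,250.00 = €1,654.00
Medical Insurance Levy: 7.6% × €8,355.00 = €634.98
Disability Insurance: 6.4% × €8,355.00 = €534.72
Total: €1,654.00 + €634.98 + €534.72 = €2,823.70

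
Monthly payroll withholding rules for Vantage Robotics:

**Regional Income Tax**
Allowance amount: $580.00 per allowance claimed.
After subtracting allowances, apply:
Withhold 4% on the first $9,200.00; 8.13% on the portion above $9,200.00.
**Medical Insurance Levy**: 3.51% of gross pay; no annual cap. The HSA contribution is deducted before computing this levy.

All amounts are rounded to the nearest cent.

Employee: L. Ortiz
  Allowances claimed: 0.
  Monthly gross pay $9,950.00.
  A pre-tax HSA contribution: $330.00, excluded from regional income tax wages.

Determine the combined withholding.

$739.81

Regional Income Tax: taxable = $9,950.00 − $330.00 = $9,620.00
  $368.00 + 8.13% × ($9,620.00 − $9,200.00) = $368.00 + 8.13% × $420.00 = $402.15
Medical Insurance Levy: 3.51% × $9,620.00 = $337.66
Total: $402.15 + $337.66 = $739.81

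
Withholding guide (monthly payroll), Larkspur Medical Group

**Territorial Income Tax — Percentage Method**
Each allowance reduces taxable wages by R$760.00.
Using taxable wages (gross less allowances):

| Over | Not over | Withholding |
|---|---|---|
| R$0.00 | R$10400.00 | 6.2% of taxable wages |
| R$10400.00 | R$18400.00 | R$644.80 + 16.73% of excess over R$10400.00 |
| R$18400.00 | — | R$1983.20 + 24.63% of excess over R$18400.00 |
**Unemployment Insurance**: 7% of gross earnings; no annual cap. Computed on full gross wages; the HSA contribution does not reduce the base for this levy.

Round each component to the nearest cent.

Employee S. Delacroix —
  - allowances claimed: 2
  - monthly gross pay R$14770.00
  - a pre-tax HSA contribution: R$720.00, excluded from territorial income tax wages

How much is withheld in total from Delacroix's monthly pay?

Territorial Income Tax: taxable = R$14770.00 − R$720.00 − 2×R$760.00 = R$12530.00
  R$644.80 + 16.73% × (R$12530.00 − R$10400.00) = R$644.80 + 16.73% × R$2130.00 = R$1001.15
Unemployment Insurance: 7% × R$14770.00 = R$1033.90
Total: R$1001.15 + R$1033.90 = R$2035.05

R$2035.05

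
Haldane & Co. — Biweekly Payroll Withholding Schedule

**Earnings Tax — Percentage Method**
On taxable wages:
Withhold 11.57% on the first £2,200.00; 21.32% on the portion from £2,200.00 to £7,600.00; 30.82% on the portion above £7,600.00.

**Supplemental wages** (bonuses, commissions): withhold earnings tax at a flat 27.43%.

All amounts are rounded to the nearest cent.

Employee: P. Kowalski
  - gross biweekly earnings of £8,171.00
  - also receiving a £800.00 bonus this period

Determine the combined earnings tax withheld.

Earnings Tax: taxable = £8,171.00
  £1,405.82 + 30.82% × (£8,171.00 − £7,600.00) = £1,405.82 + 30.82% × £571.00 = £1,581.80
Supplemental (27.43% flat on bonus): 27.43% × £800.00 = £219.44
Total earnings tax: £1,581.80 + £219.44 = £1,801.24

£1,801.24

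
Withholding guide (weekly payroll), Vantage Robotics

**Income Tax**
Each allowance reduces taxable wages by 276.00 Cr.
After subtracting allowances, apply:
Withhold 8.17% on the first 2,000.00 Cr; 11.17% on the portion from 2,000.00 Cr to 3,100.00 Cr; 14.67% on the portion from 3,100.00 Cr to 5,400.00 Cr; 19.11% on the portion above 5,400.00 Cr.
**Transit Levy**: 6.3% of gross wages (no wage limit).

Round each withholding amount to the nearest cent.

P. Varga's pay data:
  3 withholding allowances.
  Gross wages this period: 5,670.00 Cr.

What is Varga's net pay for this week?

Income Tax: taxable = 5,670.00 Cr − 3×276.00 Cr = 4,842.00 Cr
  286.27 Cr + 14.67% × (4,842.00 Cr − 3,100.00 Cr) = 286.27 Cr + 14.67% × 1,742.00 Cr = 541.82 Cr
Transit Levy: 6.3% × 5,670.00 Cr = 357.21 Cr
Total withheld: 541.82 Cr + 357.21 Cr = 899.03 Cr
Net pay: 5,670.00 Cr − 899.03 Cr = 4,770.97 Cr

4,770.97 Cr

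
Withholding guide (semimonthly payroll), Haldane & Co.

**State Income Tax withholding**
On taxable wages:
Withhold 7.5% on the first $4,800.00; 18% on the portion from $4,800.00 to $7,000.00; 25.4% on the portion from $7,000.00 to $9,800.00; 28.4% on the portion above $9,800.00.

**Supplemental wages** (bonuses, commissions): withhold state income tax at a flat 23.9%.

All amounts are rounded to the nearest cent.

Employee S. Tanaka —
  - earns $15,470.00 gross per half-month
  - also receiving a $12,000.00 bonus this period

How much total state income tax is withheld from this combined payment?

State Income Tax: taxable = $15,470.00
  $1,467.20 + 28.4% × ($15,470.00 − $9,800.00) = $1,467.20 + 28.4% × $5,670.00 = $3,077.48
Supplemental (23.9% flat on bonus): 23.9% × $12,000.00 = $2,868.00
Total state income tax: $3,077.48 + $2,868.00 = $5,945.48

$5,945.48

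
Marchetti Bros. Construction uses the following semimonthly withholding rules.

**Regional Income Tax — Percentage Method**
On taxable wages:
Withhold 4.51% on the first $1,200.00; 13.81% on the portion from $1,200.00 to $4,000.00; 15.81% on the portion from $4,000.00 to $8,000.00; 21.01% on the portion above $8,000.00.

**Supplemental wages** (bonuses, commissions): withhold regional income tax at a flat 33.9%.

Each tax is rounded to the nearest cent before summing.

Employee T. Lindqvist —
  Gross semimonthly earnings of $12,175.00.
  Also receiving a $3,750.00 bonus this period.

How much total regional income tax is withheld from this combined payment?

$3,221.62

Regional Income Tax: taxable = $12,175.00
  $1,073.20 + 21.01% × ($12,175.00 − $8,000.00) = $1,073.20 + 21.01% × $4,175.00 = $1,950.37
Supplemental (33.9% flat on bonus): 33.9% × $3,750.00 = $1,271.25
Total regional income tax: $1,950.37 + $1,271.25 = $3,221.62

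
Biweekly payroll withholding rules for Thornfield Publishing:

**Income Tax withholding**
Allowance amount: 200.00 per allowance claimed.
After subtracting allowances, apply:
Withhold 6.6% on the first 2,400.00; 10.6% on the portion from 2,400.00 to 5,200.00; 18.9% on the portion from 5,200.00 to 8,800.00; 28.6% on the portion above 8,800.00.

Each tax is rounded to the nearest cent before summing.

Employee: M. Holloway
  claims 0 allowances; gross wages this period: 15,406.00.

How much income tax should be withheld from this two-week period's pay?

Income Tax: taxable = 15,406.00
  1,135.60 + 28.6% × (15,406.00 − 8,800.00) = 1,135.60 + 28.6% × 6,606.00 = 3,024.92

3,024.92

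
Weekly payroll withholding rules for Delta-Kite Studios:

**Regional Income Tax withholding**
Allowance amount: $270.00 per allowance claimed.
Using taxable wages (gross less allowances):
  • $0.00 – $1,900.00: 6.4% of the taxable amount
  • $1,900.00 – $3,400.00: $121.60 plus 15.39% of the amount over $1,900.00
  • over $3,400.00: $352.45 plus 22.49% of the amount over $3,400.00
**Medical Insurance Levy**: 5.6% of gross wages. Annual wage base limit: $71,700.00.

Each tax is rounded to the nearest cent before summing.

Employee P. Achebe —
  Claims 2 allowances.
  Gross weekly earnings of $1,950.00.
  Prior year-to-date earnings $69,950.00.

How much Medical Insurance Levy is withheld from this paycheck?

Medical Insurance Levy: cap $71,700.00 − YTD $69,950.00 = $1,750.00 subject; 5.6% × $1,750.00 = $98.00

$98.00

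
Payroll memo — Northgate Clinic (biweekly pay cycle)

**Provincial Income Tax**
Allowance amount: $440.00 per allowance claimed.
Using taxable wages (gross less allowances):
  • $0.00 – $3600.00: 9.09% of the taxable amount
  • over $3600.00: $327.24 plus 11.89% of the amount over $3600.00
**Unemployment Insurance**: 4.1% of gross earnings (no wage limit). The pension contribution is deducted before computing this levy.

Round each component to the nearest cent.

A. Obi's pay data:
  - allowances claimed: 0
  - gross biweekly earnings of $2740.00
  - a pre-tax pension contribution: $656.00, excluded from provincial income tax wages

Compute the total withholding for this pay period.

Provincial Income Tax: taxable = $2740.00 − $656.00 = $2084.00
  9.09% × $2084.00 = $189.44
Unemployment Insurance: 4.1% × $2084.00 = $85.44
Total: $189.44 + $85.44 = $274.88

$274.88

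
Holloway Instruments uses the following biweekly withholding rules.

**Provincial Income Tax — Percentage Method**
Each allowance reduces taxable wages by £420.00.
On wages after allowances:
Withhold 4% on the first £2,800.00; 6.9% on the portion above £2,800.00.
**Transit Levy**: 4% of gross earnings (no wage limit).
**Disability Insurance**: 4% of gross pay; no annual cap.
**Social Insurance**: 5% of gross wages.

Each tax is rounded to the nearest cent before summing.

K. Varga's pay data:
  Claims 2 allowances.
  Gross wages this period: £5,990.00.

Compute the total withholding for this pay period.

Provincial Income Tax: taxable = £5,990.00 − 2×£420.00 = £5,150.00
  £112.00 + 6.9% × (£5,150.00 − £2,800.00) = £112.00 + 6.9% × £2,350.00 = £274.15
Transit Levy: 4% × £5,990.00 = £239.60
Disability Insurance: 4% × £5,990.00 = £239.60
Social Insurance: 5% × £5,990.00 = £299.50
Total: £274.15 + £239.60 + £239.60 + £299.50 = £1,052.85

£1,052.85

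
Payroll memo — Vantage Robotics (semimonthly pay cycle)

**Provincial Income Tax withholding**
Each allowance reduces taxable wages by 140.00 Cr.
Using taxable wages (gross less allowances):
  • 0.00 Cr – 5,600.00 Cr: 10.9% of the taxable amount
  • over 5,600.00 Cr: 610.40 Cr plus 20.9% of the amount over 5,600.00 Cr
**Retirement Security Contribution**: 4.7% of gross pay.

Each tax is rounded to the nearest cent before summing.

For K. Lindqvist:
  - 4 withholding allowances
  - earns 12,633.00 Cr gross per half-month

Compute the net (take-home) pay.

10,075.99 Cr

Provincial Income Tax: taxable = 12,633.00 Cr − 4×140.00 Cr = 12,073.00 Cr
  610.40 Cr + 20.9% × (12,073.00 Cr − 5,600.00 Cr) = 610.40 Cr + 20.9% × 6,473.00 Cr = 1,963.26 Cr
Retirement Security Contribution: 4.7% × 12,633.00 Cr = 593.75 Cr
Total withheld: 1,963.26 Cr + 593.75 Cr = 2,557.01 Cr
Net pay: 12,633.00 Cr − 2,557.01 Cr = 10,075.99 Cr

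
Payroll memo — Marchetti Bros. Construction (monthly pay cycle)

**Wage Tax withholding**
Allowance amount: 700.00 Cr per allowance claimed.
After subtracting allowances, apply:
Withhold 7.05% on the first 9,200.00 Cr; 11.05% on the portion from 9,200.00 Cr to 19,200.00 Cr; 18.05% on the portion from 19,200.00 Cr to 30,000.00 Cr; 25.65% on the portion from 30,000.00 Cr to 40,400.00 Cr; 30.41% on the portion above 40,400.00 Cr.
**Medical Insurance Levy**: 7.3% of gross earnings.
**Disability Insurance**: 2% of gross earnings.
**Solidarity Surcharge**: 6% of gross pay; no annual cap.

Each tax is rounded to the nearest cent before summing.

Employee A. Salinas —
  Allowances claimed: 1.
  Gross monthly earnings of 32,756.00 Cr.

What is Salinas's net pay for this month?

Wage Tax: taxable = 32,756.00 Cr − 1×700.00 Cr = 32,056.00 Cr
  3,703.00 Cr + 25.65% × (32,056.00 Cr − 30,000.00 Cr) = 3,703.00 Cr + 25.65% × 2,056.00 Cr = 4,230.36 Cr
Medical Insurance Levy: 7.3% × 32,756.00 Cr = 2,391.19 Cr
Disability Insurance: 2% × 32,756.00 Cr = 655.12 Cr
Solidarity Surcharge: 6% × 32,756.00 Cr = 1,965.36 Cr
Total withheld: 4,230.36 Cr + 2,391.19 Cr + 655.12 Cr + 1,965.36 Cr = 9,242.03 Cr
Net pay: 32,756.00 Cr − 9,242.03 Cr = 23,513.97 Cr

23,513.97 Cr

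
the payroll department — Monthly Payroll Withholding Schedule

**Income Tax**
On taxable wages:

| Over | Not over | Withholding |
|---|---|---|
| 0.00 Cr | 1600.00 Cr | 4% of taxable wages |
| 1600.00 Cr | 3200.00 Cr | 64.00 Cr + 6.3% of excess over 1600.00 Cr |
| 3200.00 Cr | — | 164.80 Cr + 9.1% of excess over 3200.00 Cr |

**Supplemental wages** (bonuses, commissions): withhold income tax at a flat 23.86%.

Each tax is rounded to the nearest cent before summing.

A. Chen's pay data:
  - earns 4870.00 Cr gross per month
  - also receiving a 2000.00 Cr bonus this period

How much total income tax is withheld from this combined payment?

793.97 Cr

Income Tax: taxable = 4870.00 Cr
  164.80 Cr + 9.1% × (4870.00 Cr − 3200.00 Cr) = 164.80 Cr + 9.1% × 1670.00 Cr = 316.77 Cr
Supplemental (23.86% flat on bonus): 23.86% × 2000.00 Cr = 477.20 Cr
Total income tax: 316.77 Cr + 477.20 Cr = 793.97 Cr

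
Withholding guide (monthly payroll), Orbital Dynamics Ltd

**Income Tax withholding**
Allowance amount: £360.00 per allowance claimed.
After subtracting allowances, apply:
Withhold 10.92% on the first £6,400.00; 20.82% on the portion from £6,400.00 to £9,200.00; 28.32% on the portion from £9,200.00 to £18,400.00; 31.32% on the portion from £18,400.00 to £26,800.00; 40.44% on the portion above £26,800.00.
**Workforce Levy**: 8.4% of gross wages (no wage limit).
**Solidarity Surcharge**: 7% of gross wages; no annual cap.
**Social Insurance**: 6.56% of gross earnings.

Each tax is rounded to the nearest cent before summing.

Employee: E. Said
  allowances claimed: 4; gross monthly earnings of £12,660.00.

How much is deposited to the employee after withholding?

£8,025.96

Income Tax: taxable = £12,660.00 − 4×£360.00 = £11,220.00
  £1,281.84 + 28.32% × (£11,220.00 − £9,200.00) = £1,281.84 + 28.32% × £2,020.00 = £1,853.90
Workforce Levy: 8.4% × £12,660.00 = £1,063.44
Solidarity Surcharge: 7% × £12,660.00 = £886.20
Social Insurance: 6.56% × £12,660.00 = £830.50
Total withheld: £1,853.90 + £1,063.44 + £886.20 + £830.50 = £4,634.04
Net pay: £12,660.00 − £4,634.04 = £8,025.96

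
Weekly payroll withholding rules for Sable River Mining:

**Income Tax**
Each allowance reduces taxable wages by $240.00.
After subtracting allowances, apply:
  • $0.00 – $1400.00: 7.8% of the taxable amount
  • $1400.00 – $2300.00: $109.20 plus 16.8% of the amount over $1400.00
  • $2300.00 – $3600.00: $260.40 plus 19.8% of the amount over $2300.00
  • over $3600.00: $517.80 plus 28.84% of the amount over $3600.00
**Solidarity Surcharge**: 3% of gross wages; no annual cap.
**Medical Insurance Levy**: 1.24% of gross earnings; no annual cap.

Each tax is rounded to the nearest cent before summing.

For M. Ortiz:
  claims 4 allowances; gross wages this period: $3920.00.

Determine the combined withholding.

$557.29

Income Tax: taxable = $3920.00 − 4×$240.00 = $2960.00
  $260.40 + 19.8% × ($2960.00 − $2300.00) = $260.40 + 19.8% × $660.00 = $391.08
Solidarity Surcharge: 3% × $3920.00 = $117.60
Medical Insurance Levy: 1.24% × $3920.00 = $48.61
Total: $391.08 + $117.60 + $48.61 = $557.29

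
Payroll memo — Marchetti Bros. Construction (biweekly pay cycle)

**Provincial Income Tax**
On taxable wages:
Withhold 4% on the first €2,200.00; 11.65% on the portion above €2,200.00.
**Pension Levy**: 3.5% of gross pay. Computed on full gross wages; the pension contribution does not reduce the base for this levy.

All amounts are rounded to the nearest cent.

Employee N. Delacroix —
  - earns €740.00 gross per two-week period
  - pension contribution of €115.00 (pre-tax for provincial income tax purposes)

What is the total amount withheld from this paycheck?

Provincial Income Tax: taxable = €740.00 − €115.00 = €625.00
  4% × €625.00 = €25.00
Pension Levy: 3.5% × €740.00 = €25.90
Total: €25.00 + €25.90 = €50.90

€50.90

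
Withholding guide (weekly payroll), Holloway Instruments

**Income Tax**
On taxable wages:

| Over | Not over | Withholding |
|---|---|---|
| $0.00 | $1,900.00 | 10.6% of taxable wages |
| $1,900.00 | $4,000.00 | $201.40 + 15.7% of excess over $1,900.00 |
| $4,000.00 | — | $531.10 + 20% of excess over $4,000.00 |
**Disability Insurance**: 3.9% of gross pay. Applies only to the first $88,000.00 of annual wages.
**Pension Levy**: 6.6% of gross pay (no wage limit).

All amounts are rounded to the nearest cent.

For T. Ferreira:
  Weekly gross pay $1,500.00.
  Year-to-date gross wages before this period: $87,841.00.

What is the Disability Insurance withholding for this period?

$6.20

Disability Insurance: cap $88,000.00 − YTD $87,841.00 = $159.00 subject; 3.9% × $159.00 = $6.20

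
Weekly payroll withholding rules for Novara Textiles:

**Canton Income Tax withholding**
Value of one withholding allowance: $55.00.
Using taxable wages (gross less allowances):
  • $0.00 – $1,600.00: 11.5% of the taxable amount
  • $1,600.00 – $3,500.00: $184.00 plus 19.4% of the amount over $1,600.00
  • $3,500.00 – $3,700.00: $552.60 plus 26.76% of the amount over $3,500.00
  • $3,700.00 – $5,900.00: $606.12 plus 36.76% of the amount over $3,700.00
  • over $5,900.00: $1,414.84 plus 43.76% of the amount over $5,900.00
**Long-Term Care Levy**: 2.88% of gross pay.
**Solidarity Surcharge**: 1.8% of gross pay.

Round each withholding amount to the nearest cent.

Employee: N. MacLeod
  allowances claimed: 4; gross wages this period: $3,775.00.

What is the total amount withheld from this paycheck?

Canton Income Tax: taxable = $3,775.00 − 4×$55.00 = $3,555.00
  $552.60 + 26.76% × ($3,555.00 − $3,500.00) = $552.60 + 26.76% × $55.00 = $567.32
Long-Term Care Levy: 2.88% × $3,775.00 = $108.72
Solidarity Surcharge: 1.8% × $3,775.00 = $67.95
Total: $567.32 + $108.72 + $67.95 = $743.99

$743.99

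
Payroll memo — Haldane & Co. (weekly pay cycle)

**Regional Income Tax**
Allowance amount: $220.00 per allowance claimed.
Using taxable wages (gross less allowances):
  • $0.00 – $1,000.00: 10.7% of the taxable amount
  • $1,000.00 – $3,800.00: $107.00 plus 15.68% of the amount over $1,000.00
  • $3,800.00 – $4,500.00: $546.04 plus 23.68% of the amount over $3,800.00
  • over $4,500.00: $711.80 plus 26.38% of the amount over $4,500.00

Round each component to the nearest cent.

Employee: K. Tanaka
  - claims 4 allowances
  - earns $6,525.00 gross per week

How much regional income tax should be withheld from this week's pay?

Regional Income Tax: taxable = $6,525.00 − 4×$220.00 = $5,645.00
  $711.80 + 26.38% × ($5,645.00 − $4,500.00) = $711.80 + 26.38% × $1,145.00 = $1,013.85

$1,013.85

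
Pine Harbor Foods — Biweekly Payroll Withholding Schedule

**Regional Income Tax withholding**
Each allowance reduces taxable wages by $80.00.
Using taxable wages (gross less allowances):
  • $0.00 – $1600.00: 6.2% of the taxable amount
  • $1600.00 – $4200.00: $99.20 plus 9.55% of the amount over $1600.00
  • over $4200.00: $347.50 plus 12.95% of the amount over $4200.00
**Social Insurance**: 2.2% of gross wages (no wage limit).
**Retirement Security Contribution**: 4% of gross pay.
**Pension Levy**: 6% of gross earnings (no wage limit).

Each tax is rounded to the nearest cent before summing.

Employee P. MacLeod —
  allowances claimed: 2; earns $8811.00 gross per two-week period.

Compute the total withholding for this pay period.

Regional Income Tax: taxable = $8811.00 − 2×$80.00 = $8651.00
  $347.50 + 12.95% × ($8651.00 − $4200.00) = $347.50 + 12.95% × $4451.00 = $923.90
Social Insurance: 2.2% × $8811.00 = $193.84
Retirement Security Contribution: 4% × $8811.00 = $352.44
Pension Levy: 6% × $8811.00 = $528.66
Total: $923.90 + $193.84 + $352.44 + $528.66 = $1998.84

$1998.84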